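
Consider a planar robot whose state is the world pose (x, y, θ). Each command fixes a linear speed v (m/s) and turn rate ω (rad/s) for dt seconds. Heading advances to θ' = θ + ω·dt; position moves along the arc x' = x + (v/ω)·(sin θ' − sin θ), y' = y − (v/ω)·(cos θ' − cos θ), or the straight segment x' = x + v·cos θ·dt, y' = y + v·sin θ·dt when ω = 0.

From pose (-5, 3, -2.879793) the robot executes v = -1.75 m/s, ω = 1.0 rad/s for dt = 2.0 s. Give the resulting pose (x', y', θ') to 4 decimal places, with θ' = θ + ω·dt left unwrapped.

θ' = -2.8798 + 1.0·2.0 = -0.8798
R = v/ω = -1.75/1.0 = -1.7500
x' = -5 + -1.7500·(sin -0.8798 − sin -2.8798) = -4.1044
y' = 3 − -1.7500·(cos -0.8798 − cos -2.8798) = 5.8057

(-4.1044, 5.8057, -0.8798)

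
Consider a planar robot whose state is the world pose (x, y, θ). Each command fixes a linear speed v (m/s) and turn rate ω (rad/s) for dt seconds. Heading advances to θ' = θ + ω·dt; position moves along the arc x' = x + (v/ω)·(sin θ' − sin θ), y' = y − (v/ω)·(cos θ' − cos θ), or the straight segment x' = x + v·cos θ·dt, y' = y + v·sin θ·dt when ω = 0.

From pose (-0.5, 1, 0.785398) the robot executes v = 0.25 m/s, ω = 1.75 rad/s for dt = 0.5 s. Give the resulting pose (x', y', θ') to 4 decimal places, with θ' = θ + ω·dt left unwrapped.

(-0.4587, 1.1138, 1.6604)

θ' = 0.7854 + 1.75·0.5 = 1.6604
R = v/ω = 0.25/1.75 = 0.1429
x' = -0.5 + 0.1429·(sin 1.6604 − sin 0.7854) = -0.4587
y' = 1 − 0.1429·(cos 1.6604 − cos 0.7854) = 1.1138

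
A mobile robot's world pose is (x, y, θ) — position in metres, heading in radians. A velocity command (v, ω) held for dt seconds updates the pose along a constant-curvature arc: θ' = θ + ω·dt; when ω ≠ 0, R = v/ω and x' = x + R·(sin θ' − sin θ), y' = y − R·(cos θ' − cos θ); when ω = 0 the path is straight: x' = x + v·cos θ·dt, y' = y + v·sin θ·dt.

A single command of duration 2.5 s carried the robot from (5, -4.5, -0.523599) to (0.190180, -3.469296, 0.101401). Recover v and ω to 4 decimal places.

v = -2.0000, ω = 0.2500

Δθ = 0.101401 − -0.523599 = 0.625000
ω = Δθ/dt = 0.625000/2.5 = 0.2500
R = Δx/(sin θ' − sin θ) = -8.0000
v = R·ω = -8.0000·0.2500 = -2.0000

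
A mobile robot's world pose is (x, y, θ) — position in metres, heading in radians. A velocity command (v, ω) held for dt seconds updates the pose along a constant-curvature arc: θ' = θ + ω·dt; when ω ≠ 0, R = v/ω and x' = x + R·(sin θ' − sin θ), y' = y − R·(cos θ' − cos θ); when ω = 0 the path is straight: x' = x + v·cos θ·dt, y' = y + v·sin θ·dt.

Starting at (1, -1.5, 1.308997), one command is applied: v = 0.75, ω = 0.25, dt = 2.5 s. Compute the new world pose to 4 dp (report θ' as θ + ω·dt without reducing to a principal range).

(0.9065, 0.3423, 1.9340)

θ' = 1.3090 + 0.25·2.5 = 1.9340
R = v/ω = 0.75/0.25 = 3.0000
x' = 1 + 3.0000·(sin 1.9340 − sin 1.3090) = 0.9065
y' = -1.5 − 3.0000·(cos 1.9340 − cos 1.3090) = 0.3423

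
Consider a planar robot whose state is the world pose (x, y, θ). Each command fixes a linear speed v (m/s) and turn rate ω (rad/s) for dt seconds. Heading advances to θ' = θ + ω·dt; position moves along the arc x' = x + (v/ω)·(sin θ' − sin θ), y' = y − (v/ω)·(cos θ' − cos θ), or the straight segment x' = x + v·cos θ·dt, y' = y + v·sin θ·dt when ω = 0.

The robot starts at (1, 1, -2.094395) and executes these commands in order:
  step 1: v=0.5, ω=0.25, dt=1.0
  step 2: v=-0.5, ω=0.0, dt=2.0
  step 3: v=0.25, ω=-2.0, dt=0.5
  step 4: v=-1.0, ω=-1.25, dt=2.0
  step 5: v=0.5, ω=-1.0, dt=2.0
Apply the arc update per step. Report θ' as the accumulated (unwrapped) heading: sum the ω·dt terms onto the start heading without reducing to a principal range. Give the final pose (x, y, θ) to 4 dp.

step 1: θ'=-1.8444 (R=2.0000) → pose (0.8064, 0.5404, -1.8444)
step 2: θ'=-1.8444 (straight) → pose (1.0766, 1.5032, -1.8444)
step 3: θ'=-2.8444 (R=-0.1250) → pose (0.9929, 1.4175, -2.8444)
step 4: θ'=-5.3444 (R=0.8000) → pose (1.8726, 0.1799, -5.3444)
step 5: θ'=-7.3444 (R=-0.5000) → pose (2.7125, 0.1284, -7.3444)

(2.7125, 0.1284, -7.3444)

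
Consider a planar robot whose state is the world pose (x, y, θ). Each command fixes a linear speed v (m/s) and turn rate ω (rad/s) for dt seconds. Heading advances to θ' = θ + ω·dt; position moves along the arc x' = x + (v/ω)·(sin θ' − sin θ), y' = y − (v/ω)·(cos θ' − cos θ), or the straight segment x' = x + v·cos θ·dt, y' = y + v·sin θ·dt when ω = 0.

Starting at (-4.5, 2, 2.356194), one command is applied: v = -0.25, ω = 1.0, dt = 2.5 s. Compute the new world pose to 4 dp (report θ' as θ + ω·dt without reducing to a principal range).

(-4.0758, 2.2126, 4.8562)

θ' = 2.3562 + 1.0·2.5 = 4.8562
R = v/ω = -0.25/1.0 = -0.2500
x' = -4.5 + -0.2500·(sin 4.8562 − sin 2.3562) = -4.0758
y' = 2 − -0.2500·(cos 4.8562 − cos 2.3562) = 2.2126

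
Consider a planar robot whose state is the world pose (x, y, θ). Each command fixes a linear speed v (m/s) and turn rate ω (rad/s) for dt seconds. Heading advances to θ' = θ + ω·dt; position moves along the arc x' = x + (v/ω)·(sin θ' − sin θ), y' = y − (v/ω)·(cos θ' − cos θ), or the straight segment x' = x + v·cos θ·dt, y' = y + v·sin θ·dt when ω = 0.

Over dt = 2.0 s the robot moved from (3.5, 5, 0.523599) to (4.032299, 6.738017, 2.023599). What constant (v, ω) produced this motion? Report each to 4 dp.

v = 1.0000, ω = 0.7500

Δθ = 2.023599 − 0.523599 = 1.500000
ω = Δθ/dt = 1.500000/2.0 = 0.7500
R = −Δy/(cos θ' − cos θ) = 1.3333
v = R·ω = 1.3333·0.7500 = 1.0000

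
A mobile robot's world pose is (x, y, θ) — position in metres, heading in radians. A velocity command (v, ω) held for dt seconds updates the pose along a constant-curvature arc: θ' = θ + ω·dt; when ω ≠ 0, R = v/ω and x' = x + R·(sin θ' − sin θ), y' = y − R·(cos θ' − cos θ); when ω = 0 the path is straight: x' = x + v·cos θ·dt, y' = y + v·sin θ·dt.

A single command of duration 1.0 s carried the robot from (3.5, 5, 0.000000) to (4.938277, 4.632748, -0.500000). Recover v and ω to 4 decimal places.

v = 1.5000, ω = -0.5000

Δθ = -0.500000 − 0.000000 = -0.500000
ω = Δθ/dt = -0.500000/1.0 = -0.5000
R = Δx/(sin θ' − sin θ) = -3.0000
v = R·ω = -3.0000·-0.5000 = 1.5000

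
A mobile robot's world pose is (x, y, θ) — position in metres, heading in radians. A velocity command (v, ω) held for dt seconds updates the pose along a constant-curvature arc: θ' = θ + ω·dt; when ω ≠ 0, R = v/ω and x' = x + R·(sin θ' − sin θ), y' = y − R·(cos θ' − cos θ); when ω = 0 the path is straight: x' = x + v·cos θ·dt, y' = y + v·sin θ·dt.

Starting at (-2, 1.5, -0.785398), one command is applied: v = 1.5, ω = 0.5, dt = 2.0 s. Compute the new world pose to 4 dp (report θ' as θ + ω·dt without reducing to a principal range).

θ' = -0.7854 + 0.5·2.0 = 0.2146
R = v/ω = 1.5/0.5 = 3.0000
x' = -2 + 3.0000·(sin 0.2146 − sin -0.7854) = 0.7602
y' = 1.5 − 3.0000·(cos 0.2146 − cos -0.7854) = 0.6901

(0.7602, 0.6901, 0.2146)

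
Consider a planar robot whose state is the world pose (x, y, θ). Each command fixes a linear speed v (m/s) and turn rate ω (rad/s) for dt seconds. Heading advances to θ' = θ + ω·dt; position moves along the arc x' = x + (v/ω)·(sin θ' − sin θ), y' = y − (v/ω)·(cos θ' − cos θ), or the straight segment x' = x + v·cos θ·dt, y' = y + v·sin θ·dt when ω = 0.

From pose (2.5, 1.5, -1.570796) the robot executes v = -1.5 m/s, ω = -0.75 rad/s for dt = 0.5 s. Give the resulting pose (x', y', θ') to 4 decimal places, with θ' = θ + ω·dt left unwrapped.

(2.6390, 2.2325, -1.9458)

θ' = -1.5708 + -0.75·0.5 = -1.9458
R = v/ω = -1.5/-0.75 = 2.0000
x' = 2.5 + 2.0000·(sin -1.9458 − sin -1.5708) = 2.6390
y' = 1.5 − 2.0000·(cos -1.9458 − cos -1.5708) = 2.2325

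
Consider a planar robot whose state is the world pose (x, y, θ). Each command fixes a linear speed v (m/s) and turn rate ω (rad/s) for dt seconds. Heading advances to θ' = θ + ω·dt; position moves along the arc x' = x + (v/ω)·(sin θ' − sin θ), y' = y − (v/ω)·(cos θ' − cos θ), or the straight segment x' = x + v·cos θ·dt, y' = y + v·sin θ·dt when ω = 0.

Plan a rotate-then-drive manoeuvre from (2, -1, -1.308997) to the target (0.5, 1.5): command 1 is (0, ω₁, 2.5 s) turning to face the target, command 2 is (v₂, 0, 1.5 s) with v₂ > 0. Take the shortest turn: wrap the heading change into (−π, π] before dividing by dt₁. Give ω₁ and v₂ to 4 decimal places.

ω₁ = -1.1452, v₂ = 1.9437

heading to target = atan2(1.5−-1, 0.5−2) = 2.1112
Δθ = wrap(2.1112 − -1.3090) = -2.8630; ω₁ = Δθ/dt₁ = -1.1452
distance = √((0.5−2)² + (1.5−-1)²) = 2.9155; v₂ = distance/dt₂ = 1.9437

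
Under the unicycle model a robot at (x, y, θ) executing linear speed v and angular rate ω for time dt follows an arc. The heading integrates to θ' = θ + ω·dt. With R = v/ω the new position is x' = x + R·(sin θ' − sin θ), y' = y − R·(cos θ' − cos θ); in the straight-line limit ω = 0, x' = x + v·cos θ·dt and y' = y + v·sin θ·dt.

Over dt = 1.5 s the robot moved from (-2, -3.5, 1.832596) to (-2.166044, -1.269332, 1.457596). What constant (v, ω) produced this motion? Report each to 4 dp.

Δθ = 1.457596 − 1.832596 = -0.375000
ω = Δθ/dt = -0.375000/1.5 = -0.2500
R = −Δy/(cos θ' − cos θ) = -6.0000
v = R·ω = -6.0000·-0.2500 = 1.5000

v = 1.5000, ω = -0.2500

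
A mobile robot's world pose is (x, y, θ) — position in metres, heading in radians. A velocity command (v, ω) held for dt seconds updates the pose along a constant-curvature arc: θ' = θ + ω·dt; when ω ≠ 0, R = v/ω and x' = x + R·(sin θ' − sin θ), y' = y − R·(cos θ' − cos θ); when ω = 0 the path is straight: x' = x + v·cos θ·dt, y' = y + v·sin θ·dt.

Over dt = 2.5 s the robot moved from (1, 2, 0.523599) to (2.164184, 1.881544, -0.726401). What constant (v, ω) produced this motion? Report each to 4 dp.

v = 0.5000, ω = -0.5000

Δθ = -0.726401 − 0.523599 = -1.250000
ω = Δθ/dt = -1.250000/2.5 = -0.5000
R = Δx/(sin θ' − sin θ) = -1.0000
v = R·ω = -1.0000·-0.5000 = 0.5000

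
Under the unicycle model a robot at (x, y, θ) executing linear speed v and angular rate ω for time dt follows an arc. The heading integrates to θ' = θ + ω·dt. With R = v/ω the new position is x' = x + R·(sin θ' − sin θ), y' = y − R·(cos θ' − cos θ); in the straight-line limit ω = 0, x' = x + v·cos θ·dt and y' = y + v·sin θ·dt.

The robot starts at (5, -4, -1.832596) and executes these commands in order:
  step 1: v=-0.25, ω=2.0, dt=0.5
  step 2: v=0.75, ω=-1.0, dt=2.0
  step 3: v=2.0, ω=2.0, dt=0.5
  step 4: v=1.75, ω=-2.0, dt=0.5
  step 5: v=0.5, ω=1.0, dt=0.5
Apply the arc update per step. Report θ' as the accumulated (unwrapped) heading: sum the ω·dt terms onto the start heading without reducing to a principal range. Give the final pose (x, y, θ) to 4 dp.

(3.1944, -6.5348, -2.3326)

step 1: θ'=-0.8326 (R=-0.1250) → pose (4.9717, -3.8835, -0.8326)
step 2: θ'=-2.8326 (R=-0.7500) → pose (4.6450, -5.1027, -2.8326)
step 3: θ'=-1.8326 (R=1.0000) → pose (3.9832, -5.7965, -1.8326)
step 4: θ'=-2.8326 (R=-0.8750) → pose (3.4041, -6.4036, -2.8326)
step 5: θ'=-2.3326 (R=0.5000) → pose (3.1944, -6.5348, -2.3326)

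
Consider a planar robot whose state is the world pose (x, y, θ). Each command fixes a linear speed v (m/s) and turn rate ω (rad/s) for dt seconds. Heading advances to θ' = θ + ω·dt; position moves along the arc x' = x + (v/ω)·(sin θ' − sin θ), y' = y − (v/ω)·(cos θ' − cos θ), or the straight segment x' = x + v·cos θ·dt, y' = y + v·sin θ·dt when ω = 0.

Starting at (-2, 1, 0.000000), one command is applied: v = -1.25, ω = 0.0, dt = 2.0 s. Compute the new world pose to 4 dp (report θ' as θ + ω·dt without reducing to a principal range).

(-4.5000, 1.0000, 0.0000)

θ' = 0.0000 + 0.0·2.0 = 0.0000
ω = 0 → straight: x' = -2 + -1.25·cos(0.0000)·2.0 = -4.5000
y' = 1 + -1.25·sin(0.0000)·2.0 = 1.0000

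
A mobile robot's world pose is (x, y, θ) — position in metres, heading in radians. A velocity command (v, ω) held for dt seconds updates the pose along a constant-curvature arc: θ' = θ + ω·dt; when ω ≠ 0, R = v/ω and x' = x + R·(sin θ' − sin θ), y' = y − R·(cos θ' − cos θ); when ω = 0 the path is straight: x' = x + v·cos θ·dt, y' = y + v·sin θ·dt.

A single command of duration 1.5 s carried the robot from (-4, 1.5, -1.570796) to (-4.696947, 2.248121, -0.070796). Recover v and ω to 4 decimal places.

Δθ = -0.070796 − -1.570796 = 1.500000
ω = Δθ/dt = 1.500000/1.5 = 1.0000
R = −Δy/(cos θ' − cos θ) = -0.7500
v = R·ω = -0.7500·1.0000 = -0.7500

v = -0.7500, ω = 1.0000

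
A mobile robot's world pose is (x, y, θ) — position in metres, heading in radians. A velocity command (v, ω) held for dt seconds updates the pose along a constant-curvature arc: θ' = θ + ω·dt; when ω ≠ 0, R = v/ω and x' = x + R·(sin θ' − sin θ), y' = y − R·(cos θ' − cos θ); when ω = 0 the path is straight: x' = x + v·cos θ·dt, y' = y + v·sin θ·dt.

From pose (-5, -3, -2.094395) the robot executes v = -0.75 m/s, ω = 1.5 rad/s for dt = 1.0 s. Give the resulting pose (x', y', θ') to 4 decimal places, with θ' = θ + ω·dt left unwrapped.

θ' = -2.0944 + 1.5·1.0 = -0.5944
R = v/ω = -0.75/1.5 = -0.5000
x' = -5 + -0.5000·(sin -0.5944 − sin -2.0944) = -5.1530
y' = -3 − -0.5000·(cos -0.5944 − cos -2.0944) = -2.3358

(-5.1530, -2.3358, -0.5944)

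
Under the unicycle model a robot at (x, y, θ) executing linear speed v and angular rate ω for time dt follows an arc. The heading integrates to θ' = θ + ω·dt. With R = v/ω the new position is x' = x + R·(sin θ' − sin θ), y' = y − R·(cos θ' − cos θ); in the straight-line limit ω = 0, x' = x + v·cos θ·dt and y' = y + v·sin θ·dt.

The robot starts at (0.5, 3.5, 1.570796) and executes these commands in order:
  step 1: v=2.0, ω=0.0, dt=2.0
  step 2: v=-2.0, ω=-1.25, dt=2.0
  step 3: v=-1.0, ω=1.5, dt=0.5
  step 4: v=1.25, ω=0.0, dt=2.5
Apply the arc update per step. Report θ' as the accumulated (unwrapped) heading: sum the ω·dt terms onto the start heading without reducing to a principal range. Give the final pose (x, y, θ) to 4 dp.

(0.2779, 6.2424, -0.1792)

step 1: θ'=1.5708 (straight) → pose (0.5000, 7.5000, 1.5708)
step 2: θ'=-0.9292 (R=1.6000) → pose (-2.3818, 6.5424, -0.9292)
step 3: θ'=-0.1792 (R=-0.6667) → pose (-2.7971, 6.7995, -0.1792)
step 4: θ'=-0.1792 (straight) → pose (0.2779, 6.2424, -0.1792)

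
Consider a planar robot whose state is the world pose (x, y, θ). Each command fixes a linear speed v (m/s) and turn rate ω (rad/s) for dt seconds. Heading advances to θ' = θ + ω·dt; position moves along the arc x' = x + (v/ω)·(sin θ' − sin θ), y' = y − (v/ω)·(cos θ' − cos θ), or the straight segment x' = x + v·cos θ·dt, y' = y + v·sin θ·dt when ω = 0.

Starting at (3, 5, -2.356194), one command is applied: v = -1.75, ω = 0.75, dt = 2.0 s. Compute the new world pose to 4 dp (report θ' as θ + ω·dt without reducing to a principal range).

θ' = -2.3562 + 0.75·2.0 = -0.8562
R = v/ω = -1.75/0.75 = -2.3333
x' = 3 + -2.3333·(sin -0.8562 − sin -2.3562) = 3.1126
y' = 5 − -2.3333·(cos -0.8562 − cos -2.3562) = 8.1790

(3.1126, 8.1790, -0.8562)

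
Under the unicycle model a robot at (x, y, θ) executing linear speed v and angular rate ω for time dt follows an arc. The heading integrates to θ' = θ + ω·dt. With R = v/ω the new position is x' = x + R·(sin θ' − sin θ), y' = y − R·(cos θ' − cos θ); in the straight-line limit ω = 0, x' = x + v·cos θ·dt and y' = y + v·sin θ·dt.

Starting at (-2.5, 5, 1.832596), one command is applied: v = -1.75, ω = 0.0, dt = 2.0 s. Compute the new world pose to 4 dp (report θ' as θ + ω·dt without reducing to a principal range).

(-1.5941, 1.6193, 1.8326)

θ' = 1.8326 + 0.0·2.0 = 1.8326
ω = 0 → straight: x' = -2.5 + -1.75·cos(1.8326)·2.0 = -1.5941
y' = 5 + -1.75·sin(1.8326)·2.0 = 1.6193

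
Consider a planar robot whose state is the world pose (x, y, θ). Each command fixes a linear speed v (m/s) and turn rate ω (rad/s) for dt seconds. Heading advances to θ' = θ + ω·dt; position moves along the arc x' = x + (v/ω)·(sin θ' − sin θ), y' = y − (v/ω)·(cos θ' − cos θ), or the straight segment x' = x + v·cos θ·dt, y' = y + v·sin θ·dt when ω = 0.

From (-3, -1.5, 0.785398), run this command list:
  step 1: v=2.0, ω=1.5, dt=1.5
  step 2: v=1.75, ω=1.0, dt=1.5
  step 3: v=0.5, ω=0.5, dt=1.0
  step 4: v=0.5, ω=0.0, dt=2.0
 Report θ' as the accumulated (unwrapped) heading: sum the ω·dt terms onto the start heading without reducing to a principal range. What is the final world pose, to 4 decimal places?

(-5.3561, -2.1052, 5.0354)

step 1: θ'=3.0354 (R=1.3333) → pose (-3.8015, 0.7686, 3.0354)
step 2: θ'=4.5354 (R=1.7500) → pose (-5.7096, -0.6634, 4.5354)
step 3: θ'=5.0354 (R=1.0000) → pose (-5.6735, -1.1569, 5.0354)
step 4: θ'=5.0354 (straight) → pose (-5.3561, -2.1052, 5.0354)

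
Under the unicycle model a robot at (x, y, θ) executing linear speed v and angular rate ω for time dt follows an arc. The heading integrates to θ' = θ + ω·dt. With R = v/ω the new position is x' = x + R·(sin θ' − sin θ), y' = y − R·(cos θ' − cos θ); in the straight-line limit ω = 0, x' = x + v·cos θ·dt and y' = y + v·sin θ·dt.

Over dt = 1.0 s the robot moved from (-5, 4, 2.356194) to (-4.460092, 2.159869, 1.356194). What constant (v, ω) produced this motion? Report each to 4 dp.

v = -2.0000, ω = -1.0000

Δθ = 1.356194 − 2.356194 = -1.000000
ω = Δθ/dt = -1.000000/1.0 = -1.0000
R = −Δy/(cos θ' − cos θ) = 2.0000
v = R·ω = 2.0000·-1.0000 = -2.0000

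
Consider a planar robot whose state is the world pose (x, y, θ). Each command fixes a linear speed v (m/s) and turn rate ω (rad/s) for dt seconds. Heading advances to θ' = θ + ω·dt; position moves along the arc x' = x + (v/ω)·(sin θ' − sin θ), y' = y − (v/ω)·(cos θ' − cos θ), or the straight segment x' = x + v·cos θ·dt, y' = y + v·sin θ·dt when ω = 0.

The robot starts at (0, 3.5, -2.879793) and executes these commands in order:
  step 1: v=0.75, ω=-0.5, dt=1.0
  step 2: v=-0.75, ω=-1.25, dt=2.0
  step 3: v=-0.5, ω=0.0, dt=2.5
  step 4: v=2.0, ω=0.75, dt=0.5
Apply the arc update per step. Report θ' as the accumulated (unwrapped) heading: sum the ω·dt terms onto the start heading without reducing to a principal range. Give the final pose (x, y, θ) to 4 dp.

step 1: θ'=-3.3798 (R=-1.5000) → pose (-0.7422, 3.4912, -3.3798)
step 2: θ'=-5.8798 (R=0.6000) → pose (-0.6482, 2.3563, -5.8798)
step 3: θ'=-5.8798 (straight) → pose (-1.7979, 1.8657, -5.8798)
step 4: θ'=-5.5048 (R=2.6667) → pose (-0.9723, 2.4195, -5.5048)

(-0.9723, 2.4195, -5.5048)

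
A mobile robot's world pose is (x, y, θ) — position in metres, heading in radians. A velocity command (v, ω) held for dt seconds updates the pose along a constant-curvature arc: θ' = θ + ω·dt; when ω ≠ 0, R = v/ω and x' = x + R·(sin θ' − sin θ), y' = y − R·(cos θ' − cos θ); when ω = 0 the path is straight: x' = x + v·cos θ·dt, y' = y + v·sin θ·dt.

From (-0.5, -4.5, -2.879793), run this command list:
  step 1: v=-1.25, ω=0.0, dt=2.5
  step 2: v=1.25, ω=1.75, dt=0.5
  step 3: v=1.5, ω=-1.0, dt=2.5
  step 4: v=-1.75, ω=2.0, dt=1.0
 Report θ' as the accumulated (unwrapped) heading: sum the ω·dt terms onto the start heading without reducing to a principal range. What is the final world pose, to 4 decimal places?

(0.6031, -4.2823, -2.5048)

step 1: θ'=-2.8798 (straight) → pose (2.5185, -3.6912, -2.8798)
step 2: θ'=-2.0048 (R=0.7143) → pose (2.0553, -4.0808, -2.0048)
step 3: θ'=-4.5048 (R=-1.5000) → pose (-0.7734, -3.7592, -4.5048)
step 4: θ'=-2.5048 (R=-0.8750) → pose (0.6031, -4.2823, -2.5048)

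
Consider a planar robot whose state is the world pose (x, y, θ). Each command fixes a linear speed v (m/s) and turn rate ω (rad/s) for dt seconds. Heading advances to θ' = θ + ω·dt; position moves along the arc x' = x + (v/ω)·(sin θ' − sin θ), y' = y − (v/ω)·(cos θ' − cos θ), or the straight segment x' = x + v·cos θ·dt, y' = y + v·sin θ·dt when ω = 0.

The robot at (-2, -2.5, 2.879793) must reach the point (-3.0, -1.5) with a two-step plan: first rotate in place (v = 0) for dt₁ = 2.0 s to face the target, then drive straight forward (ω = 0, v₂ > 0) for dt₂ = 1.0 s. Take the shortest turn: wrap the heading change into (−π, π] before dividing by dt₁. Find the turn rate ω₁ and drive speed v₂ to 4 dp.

ω₁ = -0.2618, v₂ = 1.4142

heading to target = atan2(-1.5−-2.5, -3−-2) = 2.3562
Δθ = wrap(2.3562 − 2.8798) = -0.5236; ω₁ = Δθ/dt₁ = -0.2618
distance = √((-3−-2)² + (-1.5−-2.5)²) = 1.4142; v₂ = distance/dt₂ = 1.4142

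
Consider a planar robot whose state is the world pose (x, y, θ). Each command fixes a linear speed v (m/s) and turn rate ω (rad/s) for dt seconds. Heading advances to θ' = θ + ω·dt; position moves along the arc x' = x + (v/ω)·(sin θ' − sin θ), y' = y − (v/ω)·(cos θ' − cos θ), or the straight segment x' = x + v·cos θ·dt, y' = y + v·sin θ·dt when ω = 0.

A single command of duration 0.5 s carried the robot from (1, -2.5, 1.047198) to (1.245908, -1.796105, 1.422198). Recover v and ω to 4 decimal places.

Δθ = 1.422198 − 1.047198 = 0.375000
ω = Δθ/dt = 0.375000/0.5 = 0.7500
R = −Δy/(cos θ' − cos θ) = 2.0000
v = R·ω = 2.0000·0.7500 = 1.5000

v = 1.5000, ω = 0.7500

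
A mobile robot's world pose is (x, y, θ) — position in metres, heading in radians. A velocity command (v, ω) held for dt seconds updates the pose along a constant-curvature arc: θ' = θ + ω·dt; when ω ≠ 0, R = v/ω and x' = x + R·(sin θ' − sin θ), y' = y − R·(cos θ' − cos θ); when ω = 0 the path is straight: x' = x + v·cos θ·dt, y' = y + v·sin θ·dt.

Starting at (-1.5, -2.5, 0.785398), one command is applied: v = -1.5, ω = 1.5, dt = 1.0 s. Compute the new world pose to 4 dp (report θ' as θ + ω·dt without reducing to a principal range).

θ' = 0.7854 + 1.5·1.0 = 2.2854
R = v/ω = -1.5/1.5 = -1.0000
x' = -1.5 + -1.0000·(sin 2.2854 − sin 0.7854) = -1.5482
y' = -2.5 − -1.0000·(cos 2.2854 − cos 0.7854) = -3.8624

(-1.5482, -3.8624, 2.2854)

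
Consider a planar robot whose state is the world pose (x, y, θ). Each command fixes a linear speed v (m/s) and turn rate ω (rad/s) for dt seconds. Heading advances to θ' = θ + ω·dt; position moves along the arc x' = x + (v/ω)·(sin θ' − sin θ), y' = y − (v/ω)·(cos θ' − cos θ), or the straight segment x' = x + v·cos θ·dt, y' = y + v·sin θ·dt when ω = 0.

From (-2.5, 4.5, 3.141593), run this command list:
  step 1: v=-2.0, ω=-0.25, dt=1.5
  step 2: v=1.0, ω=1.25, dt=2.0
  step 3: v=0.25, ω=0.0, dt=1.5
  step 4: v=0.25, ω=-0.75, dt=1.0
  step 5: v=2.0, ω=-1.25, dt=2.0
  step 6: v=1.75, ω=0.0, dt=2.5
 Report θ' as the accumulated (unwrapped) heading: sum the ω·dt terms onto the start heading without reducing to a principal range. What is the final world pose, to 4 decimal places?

step 1: θ'=2.7666 (R=8.0000) → pose (0.4302, 3.9441, 2.7666)
step 2: θ'=5.2666 (R=0.8000) → pose (-0.5431, 2.7786, 5.2666)
step 3: θ'=5.2666 (straight) → pose (-0.3457, 2.4598, 5.2666)
step 4: θ'=4.5166 (R=-0.3333) → pose (-0.3022, 2.2195, 4.5166)
step 5: θ'=2.0166 (R=-1.6000) → pose (-3.3153, 1.8409, 2.0166)
step 6: θ'=2.0166 (straight) → pose (-5.2017, 5.7883, 2.0166)

(-5.2017, 5.7883, 2.0166)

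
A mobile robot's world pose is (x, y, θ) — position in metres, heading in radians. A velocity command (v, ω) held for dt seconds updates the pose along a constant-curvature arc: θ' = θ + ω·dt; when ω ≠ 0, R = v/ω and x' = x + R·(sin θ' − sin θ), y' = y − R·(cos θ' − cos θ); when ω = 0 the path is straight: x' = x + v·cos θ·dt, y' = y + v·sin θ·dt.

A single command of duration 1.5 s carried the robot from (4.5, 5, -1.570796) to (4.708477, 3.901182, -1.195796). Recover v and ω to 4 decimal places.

v = 0.7500, ω = 0.2500

Δθ = -1.195796 − -1.570796 = 0.375000
ω = Δθ/dt = 0.375000/1.5 = 0.2500
R = −Δy/(cos θ' − cos θ) = 3.0000
v = R·ω = 3.0000·0.2500 = 0.7500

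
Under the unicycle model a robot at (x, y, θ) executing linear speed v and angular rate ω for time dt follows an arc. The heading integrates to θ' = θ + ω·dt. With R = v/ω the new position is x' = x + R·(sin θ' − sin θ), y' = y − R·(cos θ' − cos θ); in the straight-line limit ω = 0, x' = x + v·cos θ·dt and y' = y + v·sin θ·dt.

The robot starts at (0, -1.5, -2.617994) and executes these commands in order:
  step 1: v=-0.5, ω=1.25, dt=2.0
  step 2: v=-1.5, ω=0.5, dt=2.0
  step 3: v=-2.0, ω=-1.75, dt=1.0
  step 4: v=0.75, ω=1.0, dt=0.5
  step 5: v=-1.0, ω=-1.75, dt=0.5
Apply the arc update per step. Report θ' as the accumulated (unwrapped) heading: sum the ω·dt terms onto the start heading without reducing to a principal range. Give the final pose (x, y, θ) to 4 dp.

(-4.6094, -1.7068, -1.2430)

step 1: θ'=-0.1180 (R=-0.4000) → pose (-0.1529, -0.7564, -0.1180)
step 2: θ'=0.8820 (R=-3.0000) → pose (-2.8221, -1.8287, 0.8820)
step 3: θ'=-0.8680 (R=1.1429) → pose (-4.5765, -1.8410, -0.8680)
step 4: θ'=-0.3680 (R=0.7500) → pose (-4.2740, -2.0560, -0.3680)
step 5: θ'=-1.2430 (R=0.5714) → pose (-4.6094, -1.7068, -1.2430)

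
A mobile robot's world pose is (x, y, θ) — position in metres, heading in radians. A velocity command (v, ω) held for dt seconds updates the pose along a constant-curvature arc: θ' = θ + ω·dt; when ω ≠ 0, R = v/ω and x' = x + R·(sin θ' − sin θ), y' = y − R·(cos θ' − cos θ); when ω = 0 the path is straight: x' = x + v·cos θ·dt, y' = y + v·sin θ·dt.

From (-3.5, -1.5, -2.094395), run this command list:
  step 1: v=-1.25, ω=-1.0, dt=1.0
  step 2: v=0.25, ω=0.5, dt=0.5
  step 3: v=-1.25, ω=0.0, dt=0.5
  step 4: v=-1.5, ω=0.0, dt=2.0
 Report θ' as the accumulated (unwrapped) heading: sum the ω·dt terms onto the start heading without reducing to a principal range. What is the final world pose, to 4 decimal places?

step 1: θ'=-3.0944 (R=1.2500) → pose (-2.4764, -0.8764, -3.0944)
step 2: θ'=-2.8444 (R=0.5000) → pose (-2.5993, -0.8978, -2.8444)
step 3: θ'=-2.8444 (straight) → pose (-2.0017, -0.7147, -2.8444)
step 4: θ'=-2.8444 (straight) → pose (0.8668, 0.1638, -2.8444)

(0.8668, 0.1638, -2.8444)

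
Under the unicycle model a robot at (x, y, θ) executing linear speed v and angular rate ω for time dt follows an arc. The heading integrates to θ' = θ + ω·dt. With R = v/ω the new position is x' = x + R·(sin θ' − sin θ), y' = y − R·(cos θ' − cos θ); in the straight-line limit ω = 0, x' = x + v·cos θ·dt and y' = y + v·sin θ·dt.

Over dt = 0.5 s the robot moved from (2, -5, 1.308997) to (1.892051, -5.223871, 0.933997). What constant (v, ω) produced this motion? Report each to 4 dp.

v = -0.5000, ω = -0.7500

Δθ = 0.933997 − 1.308997 = -0.375000
ω = Δθ/dt = -0.375000/0.5 = -0.7500
R = −Δy/(cos θ' − cos θ) = 0.6667
v = R·ω = 0.6667·-0.7500 = -0.5000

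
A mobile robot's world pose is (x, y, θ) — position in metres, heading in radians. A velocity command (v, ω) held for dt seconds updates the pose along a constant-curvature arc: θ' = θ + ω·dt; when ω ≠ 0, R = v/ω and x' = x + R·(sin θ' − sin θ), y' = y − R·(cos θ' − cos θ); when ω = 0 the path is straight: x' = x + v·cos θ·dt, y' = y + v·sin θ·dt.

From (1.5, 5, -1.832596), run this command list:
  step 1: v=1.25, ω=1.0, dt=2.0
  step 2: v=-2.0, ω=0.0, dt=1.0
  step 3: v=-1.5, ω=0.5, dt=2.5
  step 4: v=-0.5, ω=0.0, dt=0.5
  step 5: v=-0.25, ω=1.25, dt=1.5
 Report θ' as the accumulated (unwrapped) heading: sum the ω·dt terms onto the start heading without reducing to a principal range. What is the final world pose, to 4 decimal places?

(-1.3318, 0.1357, 3.2924)

step 1: θ'=0.1674 (R=1.2500) → pose (2.9157, 3.4440, 0.1674)
step 2: θ'=0.1674 (straight) → pose (0.9436, 3.1107, 0.1674)
step 3: θ'=1.4174 (R=-3.0000) → pose (-1.5213, 0.6110, 1.4174)
step 4: θ'=1.4174 (straight) → pose (-1.5595, 0.3640, 1.4174)
step 5: θ'=3.2924 (R=-0.2000) → pose (-1.3318, 0.1357, 3.2924)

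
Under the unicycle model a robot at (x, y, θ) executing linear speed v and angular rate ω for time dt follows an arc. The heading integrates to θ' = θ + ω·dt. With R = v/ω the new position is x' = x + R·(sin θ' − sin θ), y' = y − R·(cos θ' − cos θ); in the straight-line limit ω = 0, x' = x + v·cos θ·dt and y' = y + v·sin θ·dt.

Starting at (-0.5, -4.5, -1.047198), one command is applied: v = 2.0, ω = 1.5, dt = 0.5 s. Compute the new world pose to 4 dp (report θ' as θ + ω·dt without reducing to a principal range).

θ' = -1.0472 + 1.5·0.5 = -0.2972
R = v/ω = 2.0/1.5 = 1.3333
x' = -0.5 + 1.3333·(sin -0.2972 − sin -1.0472) = 0.2642
y' = -4.5 − 1.3333·(cos -0.2972 − cos -1.0472) = -5.1082

(0.2642, -5.1082, -0.2972)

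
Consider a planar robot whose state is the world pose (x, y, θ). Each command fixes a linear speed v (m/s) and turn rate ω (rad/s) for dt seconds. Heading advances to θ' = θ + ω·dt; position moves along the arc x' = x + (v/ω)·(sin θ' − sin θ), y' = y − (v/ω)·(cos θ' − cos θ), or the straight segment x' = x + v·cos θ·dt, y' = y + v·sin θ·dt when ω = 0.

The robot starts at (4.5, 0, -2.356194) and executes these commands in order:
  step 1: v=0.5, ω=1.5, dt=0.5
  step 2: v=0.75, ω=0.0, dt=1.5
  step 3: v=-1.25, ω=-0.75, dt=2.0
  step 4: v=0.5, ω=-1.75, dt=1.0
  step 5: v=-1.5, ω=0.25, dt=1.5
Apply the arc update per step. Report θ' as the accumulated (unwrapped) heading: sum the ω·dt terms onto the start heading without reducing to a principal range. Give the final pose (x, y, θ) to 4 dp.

(5.7742, -1.6498, -4.4812)

step 1: θ'=-1.6062 (R=0.3333) → pose (4.4026, -0.2239, -1.6062)
step 2: θ'=-1.6062 (straight) → pose (4.3628, -1.3482, -1.6062)
step 3: θ'=-3.1062 (R=1.6667) → pose (5.9694, 0.2584, -3.1062)
step 4: θ'=-4.8562 (R=-0.2857) → pose (5.6765, 0.5849, -4.8562)
step 5: θ'=-4.4812 (R=-6.0000) → pose (5.7742, -1.6498, -4.4812)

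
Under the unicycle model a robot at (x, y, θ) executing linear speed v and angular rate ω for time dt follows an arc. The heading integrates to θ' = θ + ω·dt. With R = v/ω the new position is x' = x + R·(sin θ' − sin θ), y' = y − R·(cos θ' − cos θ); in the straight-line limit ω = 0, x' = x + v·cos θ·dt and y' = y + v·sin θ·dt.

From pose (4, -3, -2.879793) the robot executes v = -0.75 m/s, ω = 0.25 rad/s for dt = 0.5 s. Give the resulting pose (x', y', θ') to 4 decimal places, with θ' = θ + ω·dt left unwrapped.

(4.3552, -2.8806, -2.7548)

θ' = -2.8798 + 0.25·0.5 = -2.7548
R = v/ω = -0.75/0.25 = -3.0000
x' = 4 + -3.0000·(sin -2.7548 − sin -2.8798) = 4.3552
y' = -3 − -3.0000·(cos -2.7548 − cos -2.8798) = -2.8806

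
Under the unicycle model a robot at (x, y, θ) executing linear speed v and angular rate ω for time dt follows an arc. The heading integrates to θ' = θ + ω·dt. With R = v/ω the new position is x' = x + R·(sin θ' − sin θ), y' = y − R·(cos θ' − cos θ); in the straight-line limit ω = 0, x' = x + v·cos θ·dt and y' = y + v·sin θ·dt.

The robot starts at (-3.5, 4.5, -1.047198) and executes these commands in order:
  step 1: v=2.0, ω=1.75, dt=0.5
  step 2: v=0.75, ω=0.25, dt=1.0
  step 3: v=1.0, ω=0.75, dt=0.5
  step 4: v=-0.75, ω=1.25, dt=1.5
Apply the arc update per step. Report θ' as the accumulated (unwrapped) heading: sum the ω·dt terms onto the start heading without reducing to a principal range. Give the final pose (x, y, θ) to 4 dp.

(-1.6528, 3.0889, 2.3278)

step 1: θ'=-0.1722 (R=1.1429) → pose (-2.7061, 3.9455, -0.1722)
step 2: θ'=0.0778 (R=3.0000) → pose (-1.9589, 3.9102, 0.0778)
step 3: θ'=0.4528 (R=1.3333) → pose (-1.4792, 4.0405, 0.4528)
step 4: θ'=2.3278 (R=-0.6000) → pose (-1.6528, 3.0889, 2.3278)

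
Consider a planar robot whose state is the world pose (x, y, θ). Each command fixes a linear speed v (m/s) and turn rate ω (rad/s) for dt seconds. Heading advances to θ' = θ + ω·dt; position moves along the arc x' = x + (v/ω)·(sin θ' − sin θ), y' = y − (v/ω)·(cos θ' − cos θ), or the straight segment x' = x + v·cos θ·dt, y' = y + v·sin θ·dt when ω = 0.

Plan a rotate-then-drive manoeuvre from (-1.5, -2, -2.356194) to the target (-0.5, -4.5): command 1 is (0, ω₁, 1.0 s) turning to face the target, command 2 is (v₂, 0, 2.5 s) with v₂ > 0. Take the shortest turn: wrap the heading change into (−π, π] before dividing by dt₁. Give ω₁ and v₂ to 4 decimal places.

ω₁ = 1.1659, v₂ = 1.0770

heading to target = atan2(-4.5−-2, -0.5−-1.5) = -1.1903
Δθ = wrap(-1.1903 − -2.3562) = 1.1659; ω₁ = Δθ/dt₁ = 1.1659
distance = √((-0.5−-1.5)² + (-4.5−-2)²) = 2.6926; v₂ = distance/dt₂ = 1.0770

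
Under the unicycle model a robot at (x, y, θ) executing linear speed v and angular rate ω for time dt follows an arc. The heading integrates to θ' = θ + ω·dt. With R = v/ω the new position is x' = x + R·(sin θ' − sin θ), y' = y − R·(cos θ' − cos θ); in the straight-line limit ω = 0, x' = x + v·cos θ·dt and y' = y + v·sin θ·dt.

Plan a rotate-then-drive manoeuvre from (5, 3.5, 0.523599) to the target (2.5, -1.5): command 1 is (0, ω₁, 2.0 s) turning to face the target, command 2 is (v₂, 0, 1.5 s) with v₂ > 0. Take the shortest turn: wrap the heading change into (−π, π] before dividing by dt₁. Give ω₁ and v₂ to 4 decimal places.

ω₁ = -1.2790, v₂ = 3.7268

heading to target = atan2(-1.5−3.5, 2.5−5) = -2.0344
Δθ = wrap(-2.0344 − 0.5236) = -2.5580; ω₁ = Δθ/dt₁ = -1.2790
distance = √((2.5−5)² + (-1.5−3.5)²) = 5.5902; v₂ = distance/dt₂ = 3.7268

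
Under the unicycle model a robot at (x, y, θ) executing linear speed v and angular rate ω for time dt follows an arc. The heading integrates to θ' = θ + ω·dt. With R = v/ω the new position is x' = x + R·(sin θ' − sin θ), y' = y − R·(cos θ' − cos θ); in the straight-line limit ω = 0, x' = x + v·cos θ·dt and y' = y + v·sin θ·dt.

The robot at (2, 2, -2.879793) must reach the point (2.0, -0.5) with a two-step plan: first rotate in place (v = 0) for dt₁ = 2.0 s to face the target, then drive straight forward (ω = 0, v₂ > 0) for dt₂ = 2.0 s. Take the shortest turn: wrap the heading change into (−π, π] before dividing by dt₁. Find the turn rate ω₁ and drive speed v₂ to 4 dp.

ω₁ = 0.6545, v₂ = 1.2500

heading to target = atan2(-0.5−2, 2−2) = -1.5708
Δθ = wrap(-1.5708 − -2.8798) = 1.3090; ω₁ = Δθ/dt₁ = 0.6545
distance = √((2−2)² + (-0.5−2)²) = 2.5000; v₂ = distance/dt₂ = 1.2500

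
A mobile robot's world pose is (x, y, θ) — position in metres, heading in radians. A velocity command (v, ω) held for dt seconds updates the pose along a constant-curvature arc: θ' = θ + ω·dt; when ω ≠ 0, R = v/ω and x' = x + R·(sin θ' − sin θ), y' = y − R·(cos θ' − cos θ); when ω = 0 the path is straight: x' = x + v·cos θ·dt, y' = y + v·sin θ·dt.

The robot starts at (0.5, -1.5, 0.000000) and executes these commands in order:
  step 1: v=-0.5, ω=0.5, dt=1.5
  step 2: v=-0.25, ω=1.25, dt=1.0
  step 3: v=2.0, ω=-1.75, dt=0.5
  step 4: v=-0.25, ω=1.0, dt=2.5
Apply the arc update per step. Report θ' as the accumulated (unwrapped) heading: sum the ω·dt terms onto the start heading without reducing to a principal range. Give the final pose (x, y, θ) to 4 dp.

step 1: θ'=0.7500 (R=-1.0000) → pose (-0.1816, -1.7683, 0.7500)
step 2: θ'=2.0000 (R=-0.2000) → pose (-0.2272, -1.9979, 2.0000)
step 3: θ'=1.1250 (R=-1.1429) → pose (-0.2191, -1.0295, 1.1250)
step 4: θ'=3.6250 (R=-0.2500) → pose (0.1226, -1.3587, 3.6250)

(0.1226, -1.3587, 3.6250)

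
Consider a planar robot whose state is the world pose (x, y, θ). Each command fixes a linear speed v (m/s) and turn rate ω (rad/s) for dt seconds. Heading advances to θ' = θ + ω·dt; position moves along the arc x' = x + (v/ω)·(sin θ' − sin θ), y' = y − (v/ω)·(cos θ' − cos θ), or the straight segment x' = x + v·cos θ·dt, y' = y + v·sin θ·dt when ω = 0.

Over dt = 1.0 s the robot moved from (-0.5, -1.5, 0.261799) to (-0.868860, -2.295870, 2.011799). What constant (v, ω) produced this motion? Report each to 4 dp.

Δθ = 2.011799 − 0.261799 = 1.750000
ω = Δθ/dt = 1.750000/1.0 = 1.7500
R = −Δy/(cos θ' − cos θ) = -0.5714
v = R·ω = -0.5714·1.7500 = -1.0000

v = -1.0000, ω = 1.7500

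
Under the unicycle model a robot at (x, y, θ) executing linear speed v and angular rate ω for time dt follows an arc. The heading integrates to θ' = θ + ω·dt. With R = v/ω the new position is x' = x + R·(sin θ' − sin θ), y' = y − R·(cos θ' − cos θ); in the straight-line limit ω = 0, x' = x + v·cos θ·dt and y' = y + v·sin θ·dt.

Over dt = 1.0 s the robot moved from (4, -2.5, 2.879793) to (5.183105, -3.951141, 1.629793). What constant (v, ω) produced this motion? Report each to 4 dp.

v = -2.0000, ω = -1.2500

Δθ = 1.629793 − 2.879793 = -1.250000
ω = Δθ/dt = -1.250000/1.0 = -1.2500
R = −Δy/(cos θ' − cos θ) = 1.6000
v = R·ω = 1.6000·-1.2500 = -2.0000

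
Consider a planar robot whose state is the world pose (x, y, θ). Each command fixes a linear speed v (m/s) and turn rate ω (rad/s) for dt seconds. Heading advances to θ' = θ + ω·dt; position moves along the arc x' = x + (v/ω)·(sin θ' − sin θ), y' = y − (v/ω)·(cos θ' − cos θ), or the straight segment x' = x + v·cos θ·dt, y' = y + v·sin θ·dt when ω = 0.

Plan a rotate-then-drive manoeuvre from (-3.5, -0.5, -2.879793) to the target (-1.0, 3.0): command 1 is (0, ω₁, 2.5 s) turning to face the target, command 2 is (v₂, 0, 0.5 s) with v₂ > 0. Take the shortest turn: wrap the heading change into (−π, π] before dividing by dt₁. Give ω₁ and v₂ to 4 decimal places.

ω₁ = -0.9811, v₂ = 8.6023

heading to target = atan2(3−-0.5, -1−-3.5) = 0.9505
Δθ = wrap(0.9505 − -2.8798) = -2.4528; ω₁ = Δθ/dt₁ = -0.9811
distance = √((-1−-3.5)² + (3−-0.5)²) = 4.3012; v₂ = distance/dt₂ = 8.6023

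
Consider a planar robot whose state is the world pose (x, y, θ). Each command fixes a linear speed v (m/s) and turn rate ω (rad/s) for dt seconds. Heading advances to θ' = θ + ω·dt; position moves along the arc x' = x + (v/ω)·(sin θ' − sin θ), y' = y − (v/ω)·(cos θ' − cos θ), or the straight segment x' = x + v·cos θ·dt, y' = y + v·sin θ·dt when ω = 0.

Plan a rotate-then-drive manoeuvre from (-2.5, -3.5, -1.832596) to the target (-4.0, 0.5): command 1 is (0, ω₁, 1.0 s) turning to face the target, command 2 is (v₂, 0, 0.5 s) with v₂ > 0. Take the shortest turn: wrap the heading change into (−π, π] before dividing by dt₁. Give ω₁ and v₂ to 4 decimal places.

heading to target = atan2(0.5−-3.5, -4−-2.5) = 1.9296
Δθ = wrap(1.9296 − -1.8326) = -2.5210; ω₁ = Δθ/dt₁ = -2.5210
distance = √((-4−-2.5)² + (0.5−-3.5)²) = 4.2720; v₂ = distance/dt₂ = 8.5440

ω₁ = -2.5210, v₂ = 8.5440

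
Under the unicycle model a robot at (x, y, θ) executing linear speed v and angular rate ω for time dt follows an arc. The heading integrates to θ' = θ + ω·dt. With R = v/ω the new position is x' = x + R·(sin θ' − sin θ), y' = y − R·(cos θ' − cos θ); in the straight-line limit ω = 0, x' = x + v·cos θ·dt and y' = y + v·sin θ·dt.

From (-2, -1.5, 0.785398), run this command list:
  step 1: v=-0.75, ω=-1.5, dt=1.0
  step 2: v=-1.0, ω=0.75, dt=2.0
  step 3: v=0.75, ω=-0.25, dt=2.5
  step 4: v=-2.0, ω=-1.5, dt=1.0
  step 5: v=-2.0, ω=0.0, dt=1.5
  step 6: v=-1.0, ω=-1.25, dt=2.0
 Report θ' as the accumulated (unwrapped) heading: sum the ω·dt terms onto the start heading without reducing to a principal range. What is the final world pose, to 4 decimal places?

step 1: θ'=-0.7146 (R=0.5000) → pose (-2.6812, -1.5241, -0.7146)
step 2: θ'=0.7854 (R=-1.3333) → pose (-4.4978, -1.5885, 0.7854)
step 3: θ'=0.1604 (R=-3.0000) → pose (-2.8556, -0.7483, 0.1604)
step 4: θ'=-1.3396 (R=1.3333) → pose (-4.3664, 0.2624, -1.3396)
step 5: θ'=-1.3396 (straight) → pose (-5.0538, 3.1826, -1.3396)
step 6: θ'=-3.8396 (R=0.8000) → pose (-3.7609, 3.9788, -3.8396)

(-3.7609, 3.9788, -3.8396)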